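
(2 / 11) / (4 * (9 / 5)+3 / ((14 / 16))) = 35 / 2046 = 0.02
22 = 22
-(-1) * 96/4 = 24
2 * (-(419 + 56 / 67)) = -56258 / 67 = -839.67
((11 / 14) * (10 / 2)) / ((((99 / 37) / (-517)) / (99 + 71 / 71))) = -75908.73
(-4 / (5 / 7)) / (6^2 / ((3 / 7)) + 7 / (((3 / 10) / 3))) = -2 / 55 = -0.04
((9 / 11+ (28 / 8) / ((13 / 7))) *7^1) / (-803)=-0.02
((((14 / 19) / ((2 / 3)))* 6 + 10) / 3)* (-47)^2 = 698044 / 57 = 12246.39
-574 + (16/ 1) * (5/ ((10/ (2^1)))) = -558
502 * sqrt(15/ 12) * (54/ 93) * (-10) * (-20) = 903600 * sqrt(5)/ 31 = 65177.77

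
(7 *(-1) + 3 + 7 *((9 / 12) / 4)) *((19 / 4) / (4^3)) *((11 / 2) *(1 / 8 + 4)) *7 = -2075997 / 65536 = -31.68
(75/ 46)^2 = 5625/ 2116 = 2.66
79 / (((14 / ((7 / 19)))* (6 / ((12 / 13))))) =79 / 247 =0.32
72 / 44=1.64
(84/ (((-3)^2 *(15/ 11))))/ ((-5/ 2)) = -616/ 225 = -2.74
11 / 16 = 0.69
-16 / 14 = -8 / 7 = -1.14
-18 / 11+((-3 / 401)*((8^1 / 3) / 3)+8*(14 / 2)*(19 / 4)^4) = 12071068807 / 423456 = 28506.08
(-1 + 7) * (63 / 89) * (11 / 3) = 1386 / 89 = 15.57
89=89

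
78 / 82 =0.95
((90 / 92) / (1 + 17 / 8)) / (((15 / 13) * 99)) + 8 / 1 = 151852 / 18975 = 8.00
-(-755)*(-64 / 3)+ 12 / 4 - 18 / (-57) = -917891 / 57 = -16103.35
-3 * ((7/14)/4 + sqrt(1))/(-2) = 27/16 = 1.69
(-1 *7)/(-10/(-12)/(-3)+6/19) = -2394/13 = -184.15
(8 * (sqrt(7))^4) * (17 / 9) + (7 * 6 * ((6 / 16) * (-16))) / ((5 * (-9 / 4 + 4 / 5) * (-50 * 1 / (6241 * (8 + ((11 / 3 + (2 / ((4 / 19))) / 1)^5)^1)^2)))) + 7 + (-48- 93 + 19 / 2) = -413657302305188496128263 / 608860800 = -679395524075763.29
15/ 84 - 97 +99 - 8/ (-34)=1149/ 476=2.41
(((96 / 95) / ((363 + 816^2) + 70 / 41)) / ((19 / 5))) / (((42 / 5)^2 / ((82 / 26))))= 336200 / 18843860168679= 0.00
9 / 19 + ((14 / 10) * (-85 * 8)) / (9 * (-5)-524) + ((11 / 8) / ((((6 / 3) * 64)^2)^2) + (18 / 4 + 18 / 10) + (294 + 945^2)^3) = 82753324610006048639676477674157 / 116082228592640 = 712885388343180767.45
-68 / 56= -17 / 14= -1.21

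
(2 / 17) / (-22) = -1 / 187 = -0.01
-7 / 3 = -2.33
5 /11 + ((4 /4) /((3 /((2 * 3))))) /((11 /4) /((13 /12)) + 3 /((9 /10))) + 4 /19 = 48133 /47861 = 1.01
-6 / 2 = -3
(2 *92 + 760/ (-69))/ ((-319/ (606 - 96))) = -2029120/ 7337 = -276.56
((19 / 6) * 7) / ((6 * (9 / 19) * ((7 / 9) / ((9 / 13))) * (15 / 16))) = 1444 / 195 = 7.41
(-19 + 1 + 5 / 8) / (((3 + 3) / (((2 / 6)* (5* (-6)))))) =695 / 24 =28.96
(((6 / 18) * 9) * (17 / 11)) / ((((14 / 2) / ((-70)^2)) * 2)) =17850 / 11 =1622.73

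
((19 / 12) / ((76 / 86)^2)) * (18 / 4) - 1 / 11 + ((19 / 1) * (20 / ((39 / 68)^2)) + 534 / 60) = 59670177181 / 50862240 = 1173.17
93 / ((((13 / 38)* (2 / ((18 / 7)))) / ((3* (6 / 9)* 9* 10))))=5725080 / 91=62912.97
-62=-62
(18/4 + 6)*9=189/2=94.50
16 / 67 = 0.24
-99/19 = -5.21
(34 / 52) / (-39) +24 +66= 91243 / 1014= 89.98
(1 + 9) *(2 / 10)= 2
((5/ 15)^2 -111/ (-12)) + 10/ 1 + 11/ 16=20.05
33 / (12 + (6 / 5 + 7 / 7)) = 165 / 71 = 2.32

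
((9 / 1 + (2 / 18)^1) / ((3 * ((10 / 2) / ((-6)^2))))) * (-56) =-1224.53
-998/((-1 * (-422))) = -499/211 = -2.36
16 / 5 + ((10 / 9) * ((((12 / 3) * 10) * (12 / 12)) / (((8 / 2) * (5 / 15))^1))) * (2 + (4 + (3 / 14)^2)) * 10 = 494534 / 245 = 2018.51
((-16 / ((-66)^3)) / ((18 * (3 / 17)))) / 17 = 1 / 970299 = 0.00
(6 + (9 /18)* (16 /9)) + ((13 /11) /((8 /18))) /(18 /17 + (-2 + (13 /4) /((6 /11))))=1503460 /202653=7.42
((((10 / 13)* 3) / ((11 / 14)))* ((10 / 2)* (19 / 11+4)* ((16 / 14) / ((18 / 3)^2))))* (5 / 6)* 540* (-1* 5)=-9450000 / 1573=-6007.63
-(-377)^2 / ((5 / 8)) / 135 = -1137032 / 675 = -1684.49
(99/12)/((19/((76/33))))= 1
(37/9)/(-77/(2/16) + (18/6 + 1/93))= -1147/171024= -0.01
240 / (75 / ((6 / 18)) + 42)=80 / 89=0.90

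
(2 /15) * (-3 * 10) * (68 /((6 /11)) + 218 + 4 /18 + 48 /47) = -581896 /423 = -1375.64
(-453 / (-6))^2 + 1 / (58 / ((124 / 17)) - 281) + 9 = 386607325 / 67716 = 5709.25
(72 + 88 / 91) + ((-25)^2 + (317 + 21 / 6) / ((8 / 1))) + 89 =1204155 / 1456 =827.03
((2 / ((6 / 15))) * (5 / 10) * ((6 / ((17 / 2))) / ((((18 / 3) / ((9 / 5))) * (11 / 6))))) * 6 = 1.73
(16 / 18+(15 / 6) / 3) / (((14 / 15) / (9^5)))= 3050865 / 28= 108959.46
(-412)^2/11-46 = 169238/11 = 15385.27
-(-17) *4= 68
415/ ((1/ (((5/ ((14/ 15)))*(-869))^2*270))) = 237981909515625/ 98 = 2428386831792.09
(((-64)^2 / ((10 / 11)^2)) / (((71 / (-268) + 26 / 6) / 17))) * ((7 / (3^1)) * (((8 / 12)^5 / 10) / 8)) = 7903092736 / 99356625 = 79.54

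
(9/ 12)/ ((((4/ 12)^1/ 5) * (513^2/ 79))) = 395/ 116964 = 0.00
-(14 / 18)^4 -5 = -35206 / 6561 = -5.37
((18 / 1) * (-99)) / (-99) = 18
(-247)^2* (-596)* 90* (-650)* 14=29779957116000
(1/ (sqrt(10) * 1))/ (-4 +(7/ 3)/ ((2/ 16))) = 3 * sqrt(10)/ 440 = 0.02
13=13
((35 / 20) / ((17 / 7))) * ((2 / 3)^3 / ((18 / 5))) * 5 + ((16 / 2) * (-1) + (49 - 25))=67321 / 4131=16.30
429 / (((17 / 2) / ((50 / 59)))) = 42900 / 1003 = 42.77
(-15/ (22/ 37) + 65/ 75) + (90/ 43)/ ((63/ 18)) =-2360339/ 99330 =-23.76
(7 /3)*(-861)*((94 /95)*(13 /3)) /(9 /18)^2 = -9819992 /285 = -34456.11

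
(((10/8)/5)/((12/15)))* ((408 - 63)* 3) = 5175/16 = 323.44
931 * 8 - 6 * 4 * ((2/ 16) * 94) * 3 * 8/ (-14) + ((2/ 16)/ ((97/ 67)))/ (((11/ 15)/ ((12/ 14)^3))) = 2902779295/ 365981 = 7931.50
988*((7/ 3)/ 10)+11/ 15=3469/ 15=231.27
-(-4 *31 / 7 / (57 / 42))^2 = -61504 / 361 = -170.37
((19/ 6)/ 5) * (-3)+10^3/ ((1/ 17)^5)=14198569981/ 10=1419856998.10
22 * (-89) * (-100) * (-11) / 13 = -2153800 / 13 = -165676.92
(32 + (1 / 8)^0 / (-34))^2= 1181569 / 1156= 1022.12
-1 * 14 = -14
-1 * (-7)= 7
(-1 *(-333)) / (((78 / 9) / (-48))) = -23976 / 13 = -1844.31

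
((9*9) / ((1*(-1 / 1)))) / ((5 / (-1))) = 81 / 5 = 16.20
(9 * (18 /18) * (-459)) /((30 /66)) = -45441 /5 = -9088.20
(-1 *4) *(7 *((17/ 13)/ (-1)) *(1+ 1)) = 952/ 13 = 73.23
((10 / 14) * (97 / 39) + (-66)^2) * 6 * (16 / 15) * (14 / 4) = 19034768 / 195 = 97614.19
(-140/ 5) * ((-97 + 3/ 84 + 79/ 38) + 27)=36115/ 19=1900.79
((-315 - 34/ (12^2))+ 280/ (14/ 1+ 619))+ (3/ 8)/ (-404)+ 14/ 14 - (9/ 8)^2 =-3867408353/ 12275136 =-315.06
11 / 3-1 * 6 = -7 / 3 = -2.33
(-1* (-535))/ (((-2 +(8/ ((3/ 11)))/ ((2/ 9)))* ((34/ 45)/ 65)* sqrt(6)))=8025* sqrt(6)/ 136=144.54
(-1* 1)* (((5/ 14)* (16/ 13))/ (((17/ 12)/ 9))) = -4320/ 1547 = -2.79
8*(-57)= -456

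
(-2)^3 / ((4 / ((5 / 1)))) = -10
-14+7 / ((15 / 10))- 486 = -1486 / 3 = -495.33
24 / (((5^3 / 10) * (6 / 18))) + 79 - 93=-206 / 25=-8.24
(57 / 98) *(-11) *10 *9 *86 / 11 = -220590 / 49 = -4501.84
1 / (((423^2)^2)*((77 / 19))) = 0.00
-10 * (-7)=70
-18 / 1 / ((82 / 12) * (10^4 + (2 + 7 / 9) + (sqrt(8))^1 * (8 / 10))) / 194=-1093803750 / 805789933407089 + 174960 * sqrt(2) / 805789933407089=-0.00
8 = 8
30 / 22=15 / 11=1.36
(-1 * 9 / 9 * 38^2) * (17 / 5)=-4909.60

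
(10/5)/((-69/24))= -16/23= -0.70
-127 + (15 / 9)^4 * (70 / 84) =-58597 / 486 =-120.57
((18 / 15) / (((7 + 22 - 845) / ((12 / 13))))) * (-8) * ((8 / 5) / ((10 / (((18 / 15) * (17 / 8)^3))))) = 2601 / 130000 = 0.02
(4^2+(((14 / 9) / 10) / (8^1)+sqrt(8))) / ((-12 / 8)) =-5767 / 540 -4 * sqrt(2) / 3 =-12.57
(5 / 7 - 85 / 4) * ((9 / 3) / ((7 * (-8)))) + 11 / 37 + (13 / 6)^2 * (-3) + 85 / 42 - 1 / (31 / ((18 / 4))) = -58310443 / 5395488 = -10.81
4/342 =2/171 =0.01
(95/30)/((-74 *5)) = -19/2220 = -0.01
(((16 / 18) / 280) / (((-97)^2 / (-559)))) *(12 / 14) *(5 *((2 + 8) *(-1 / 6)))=5590 / 4149369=0.00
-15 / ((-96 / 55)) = 275 / 32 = 8.59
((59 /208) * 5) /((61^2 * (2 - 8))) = -295 /4643808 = -0.00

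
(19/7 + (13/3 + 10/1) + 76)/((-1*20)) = -977/210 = -4.65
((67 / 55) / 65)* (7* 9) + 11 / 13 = 7246 / 3575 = 2.03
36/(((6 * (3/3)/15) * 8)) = 45/4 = 11.25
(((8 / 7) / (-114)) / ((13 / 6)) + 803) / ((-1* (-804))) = 462793 / 463372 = 1.00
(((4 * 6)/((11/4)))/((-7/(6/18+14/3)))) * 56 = -349.09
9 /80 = 0.11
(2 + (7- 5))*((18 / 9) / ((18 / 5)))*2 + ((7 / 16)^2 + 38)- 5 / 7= 676111 / 16128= 41.92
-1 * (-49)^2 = -2401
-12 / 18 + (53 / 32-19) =-1729 / 96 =-18.01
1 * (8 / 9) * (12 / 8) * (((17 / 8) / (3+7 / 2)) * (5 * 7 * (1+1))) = 1190 / 39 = 30.51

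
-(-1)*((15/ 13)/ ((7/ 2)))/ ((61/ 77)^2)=25410/ 48373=0.53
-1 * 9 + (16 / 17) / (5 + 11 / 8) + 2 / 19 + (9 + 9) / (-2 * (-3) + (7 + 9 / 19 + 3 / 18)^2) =-116695484203 / 13781591841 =-8.47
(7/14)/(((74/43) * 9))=43/1332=0.03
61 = 61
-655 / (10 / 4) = -262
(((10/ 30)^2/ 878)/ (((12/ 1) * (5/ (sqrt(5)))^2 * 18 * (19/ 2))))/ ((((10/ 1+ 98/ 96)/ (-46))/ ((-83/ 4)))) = 83/ 77696415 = 0.00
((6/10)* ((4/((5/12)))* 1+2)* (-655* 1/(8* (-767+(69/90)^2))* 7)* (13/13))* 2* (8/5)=11488176/689771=16.66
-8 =-8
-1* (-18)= 18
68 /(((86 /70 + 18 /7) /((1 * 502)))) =170680 /19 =8983.16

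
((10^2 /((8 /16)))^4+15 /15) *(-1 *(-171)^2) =-46785600029241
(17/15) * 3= 17/5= 3.40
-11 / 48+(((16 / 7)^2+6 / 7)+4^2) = 51397 / 2352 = 21.85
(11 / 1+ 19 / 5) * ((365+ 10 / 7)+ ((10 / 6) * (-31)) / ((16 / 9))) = 279609 / 56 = 4993.02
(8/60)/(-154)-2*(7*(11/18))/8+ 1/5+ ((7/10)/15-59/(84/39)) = -28.22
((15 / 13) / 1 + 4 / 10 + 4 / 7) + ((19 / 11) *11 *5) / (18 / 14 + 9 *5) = 4.18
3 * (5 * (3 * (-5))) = -225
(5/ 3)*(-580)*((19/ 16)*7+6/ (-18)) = -277675/ 36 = -7713.19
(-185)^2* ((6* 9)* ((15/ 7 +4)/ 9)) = 8830050/ 7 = 1261435.71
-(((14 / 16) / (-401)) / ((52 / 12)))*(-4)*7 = -147 / 10426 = -0.01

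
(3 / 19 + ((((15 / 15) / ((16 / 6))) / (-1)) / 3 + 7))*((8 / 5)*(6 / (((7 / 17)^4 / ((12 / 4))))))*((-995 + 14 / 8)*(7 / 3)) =-1064175388131 / 65170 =-16329221.85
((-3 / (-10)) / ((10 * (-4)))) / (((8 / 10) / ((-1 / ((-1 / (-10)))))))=3 / 32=0.09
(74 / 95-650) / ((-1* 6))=30838 / 285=108.20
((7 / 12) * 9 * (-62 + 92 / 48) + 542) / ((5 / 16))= 725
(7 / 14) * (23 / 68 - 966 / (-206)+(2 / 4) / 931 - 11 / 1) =-2.99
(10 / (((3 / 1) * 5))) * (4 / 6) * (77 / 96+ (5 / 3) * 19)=1039 / 72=14.43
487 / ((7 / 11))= 5357 / 7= 765.29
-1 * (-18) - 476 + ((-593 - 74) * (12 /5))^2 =2562102.64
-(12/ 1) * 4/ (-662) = 24/ 331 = 0.07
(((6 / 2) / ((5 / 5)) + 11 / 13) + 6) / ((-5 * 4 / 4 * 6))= -64 / 195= -0.33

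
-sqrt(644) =-2 *sqrt(161) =-25.38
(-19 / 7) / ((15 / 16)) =-304 / 105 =-2.90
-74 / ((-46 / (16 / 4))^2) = -296 / 529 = -0.56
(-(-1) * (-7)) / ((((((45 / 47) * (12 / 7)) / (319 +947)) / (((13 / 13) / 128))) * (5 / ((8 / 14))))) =-69419 / 14400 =-4.82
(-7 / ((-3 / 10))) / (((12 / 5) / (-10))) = -875 / 9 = -97.22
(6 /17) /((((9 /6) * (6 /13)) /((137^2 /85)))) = 487994 /4335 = 112.57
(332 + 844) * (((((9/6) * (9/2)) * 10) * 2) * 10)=1587600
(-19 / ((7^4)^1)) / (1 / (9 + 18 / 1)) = -513 / 2401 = -0.21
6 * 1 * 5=30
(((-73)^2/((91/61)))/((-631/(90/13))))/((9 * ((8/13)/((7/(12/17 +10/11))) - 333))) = 0.01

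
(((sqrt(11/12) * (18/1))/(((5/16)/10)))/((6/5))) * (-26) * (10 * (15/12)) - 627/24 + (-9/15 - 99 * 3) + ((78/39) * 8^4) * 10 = 3263851/40 - 26000 * sqrt(33) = -67762.35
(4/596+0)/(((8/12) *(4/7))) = 21/1192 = 0.02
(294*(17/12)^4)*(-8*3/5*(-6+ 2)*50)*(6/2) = 20462645/6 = 3410440.83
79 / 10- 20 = -121 / 10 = -12.10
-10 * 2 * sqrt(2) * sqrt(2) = -40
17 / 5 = 3.40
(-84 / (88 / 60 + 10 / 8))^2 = 956.06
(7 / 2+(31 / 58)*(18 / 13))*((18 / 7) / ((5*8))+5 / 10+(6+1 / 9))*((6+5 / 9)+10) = 308200391 / 657720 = 468.59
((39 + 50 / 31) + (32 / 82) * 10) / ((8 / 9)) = 509211 / 10168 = 50.08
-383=-383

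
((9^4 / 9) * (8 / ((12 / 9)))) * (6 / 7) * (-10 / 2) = -131220 / 7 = -18745.71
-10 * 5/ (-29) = 50/ 29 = 1.72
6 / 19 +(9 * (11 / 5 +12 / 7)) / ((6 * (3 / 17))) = 44671 / 1330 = 33.59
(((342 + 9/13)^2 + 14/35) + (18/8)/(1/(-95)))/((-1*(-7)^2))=-396219377/165620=-2392.34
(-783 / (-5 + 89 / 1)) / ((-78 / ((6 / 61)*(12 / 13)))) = 0.01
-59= -59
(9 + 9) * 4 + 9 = 81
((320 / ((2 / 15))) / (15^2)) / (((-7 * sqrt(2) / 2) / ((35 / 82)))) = -80 * sqrt(2) / 123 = -0.92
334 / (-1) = -334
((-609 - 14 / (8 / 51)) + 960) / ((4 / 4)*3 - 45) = -349 / 56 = -6.23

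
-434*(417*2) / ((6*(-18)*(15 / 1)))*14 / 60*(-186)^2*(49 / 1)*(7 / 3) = 139193859686 / 675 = 206213125.46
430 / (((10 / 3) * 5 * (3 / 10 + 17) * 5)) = 258 / 865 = 0.30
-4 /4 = -1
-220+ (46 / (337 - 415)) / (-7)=-60037 / 273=-219.92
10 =10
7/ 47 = 0.15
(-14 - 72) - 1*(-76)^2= -5862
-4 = -4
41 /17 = 2.41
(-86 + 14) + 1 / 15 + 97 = 376 / 15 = 25.07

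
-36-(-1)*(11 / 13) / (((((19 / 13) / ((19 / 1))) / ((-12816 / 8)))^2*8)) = 91748871 / 2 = 45874435.50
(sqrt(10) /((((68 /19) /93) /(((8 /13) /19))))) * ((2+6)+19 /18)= 5053 * sqrt(10) /663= 24.10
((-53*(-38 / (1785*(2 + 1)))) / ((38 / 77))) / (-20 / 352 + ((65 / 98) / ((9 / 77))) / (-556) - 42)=-24959396 / 1377744685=-0.02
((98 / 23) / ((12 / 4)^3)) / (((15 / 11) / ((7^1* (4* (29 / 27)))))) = 3.48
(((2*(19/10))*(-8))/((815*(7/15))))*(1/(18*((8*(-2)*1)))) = 19/68460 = 0.00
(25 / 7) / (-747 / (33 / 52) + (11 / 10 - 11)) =-2750 / 913983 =-0.00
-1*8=-8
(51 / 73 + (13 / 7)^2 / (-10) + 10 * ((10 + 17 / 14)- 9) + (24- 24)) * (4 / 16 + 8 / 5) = 41.62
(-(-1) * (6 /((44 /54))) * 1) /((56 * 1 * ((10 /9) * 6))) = 243 /12320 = 0.02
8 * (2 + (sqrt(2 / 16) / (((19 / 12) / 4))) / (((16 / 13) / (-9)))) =16 - 702 * sqrt(2) / 19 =-36.25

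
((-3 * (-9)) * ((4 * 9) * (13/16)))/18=351/8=43.88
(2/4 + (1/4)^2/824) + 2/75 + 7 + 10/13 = 106639759/12854400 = 8.30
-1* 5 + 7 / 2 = -3 / 2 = -1.50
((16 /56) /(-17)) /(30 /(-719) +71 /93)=-133734 /5742821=-0.02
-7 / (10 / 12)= -42 / 5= -8.40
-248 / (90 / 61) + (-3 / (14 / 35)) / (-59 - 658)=-3615367 / 21510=-168.08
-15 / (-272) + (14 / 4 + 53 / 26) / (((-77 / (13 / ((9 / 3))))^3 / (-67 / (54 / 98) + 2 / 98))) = 86327637115 / 492858417744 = 0.18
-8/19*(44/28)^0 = -8/19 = -0.42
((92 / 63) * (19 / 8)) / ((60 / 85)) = 7429 / 1512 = 4.91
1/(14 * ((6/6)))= 1/14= 0.07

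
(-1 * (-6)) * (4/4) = 6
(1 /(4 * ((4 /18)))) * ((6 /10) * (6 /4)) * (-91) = -92.14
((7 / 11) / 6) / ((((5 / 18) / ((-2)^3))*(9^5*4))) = -14 / 1082565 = -0.00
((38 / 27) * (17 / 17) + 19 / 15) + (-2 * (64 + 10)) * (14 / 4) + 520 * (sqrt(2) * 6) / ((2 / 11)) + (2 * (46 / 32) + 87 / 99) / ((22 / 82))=-65514397 / 130680 + 17160 * sqrt(2)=23766.57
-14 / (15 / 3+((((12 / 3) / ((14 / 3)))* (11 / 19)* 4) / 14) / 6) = -13034 / 4677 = -2.79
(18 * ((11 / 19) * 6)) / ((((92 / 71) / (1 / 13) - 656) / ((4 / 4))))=-21087 / 215555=-0.10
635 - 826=-191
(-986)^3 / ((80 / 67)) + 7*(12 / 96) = -32112606041 / 40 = -802815151.02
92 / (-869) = -92 / 869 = -0.11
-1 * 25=-25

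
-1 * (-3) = 3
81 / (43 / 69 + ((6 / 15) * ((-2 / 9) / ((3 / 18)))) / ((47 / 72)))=-1313415 / 3143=-417.89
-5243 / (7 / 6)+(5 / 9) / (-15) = -121339 / 27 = -4494.04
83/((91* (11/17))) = 1411/1001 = 1.41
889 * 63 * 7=392049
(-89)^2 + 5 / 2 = 15847 / 2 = 7923.50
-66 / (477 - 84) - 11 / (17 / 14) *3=-60896 / 2227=-27.34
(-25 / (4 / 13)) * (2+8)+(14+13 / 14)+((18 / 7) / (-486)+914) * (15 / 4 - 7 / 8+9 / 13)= 2462.93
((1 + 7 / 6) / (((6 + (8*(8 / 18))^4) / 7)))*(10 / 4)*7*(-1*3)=-20896785 / 4351768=-4.80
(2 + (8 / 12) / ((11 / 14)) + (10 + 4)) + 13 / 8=4877 / 264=18.47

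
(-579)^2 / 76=335241 / 76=4411.07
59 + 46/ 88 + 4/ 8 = 2641/ 44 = 60.02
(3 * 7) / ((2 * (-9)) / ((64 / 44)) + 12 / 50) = -1400 / 809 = -1.73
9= 9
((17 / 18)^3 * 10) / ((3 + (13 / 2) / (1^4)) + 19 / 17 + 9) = 417605 / 972486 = 0.43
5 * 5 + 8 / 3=83 / 3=27.67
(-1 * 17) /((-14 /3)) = 51 /14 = 3.64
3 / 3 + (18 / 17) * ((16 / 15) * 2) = 3.26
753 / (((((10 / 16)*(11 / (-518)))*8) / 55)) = -390054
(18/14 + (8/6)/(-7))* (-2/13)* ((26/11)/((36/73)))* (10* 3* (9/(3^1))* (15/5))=-16790/77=-218.05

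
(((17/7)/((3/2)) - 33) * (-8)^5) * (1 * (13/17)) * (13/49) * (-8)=-29195239424/17493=-1668966.98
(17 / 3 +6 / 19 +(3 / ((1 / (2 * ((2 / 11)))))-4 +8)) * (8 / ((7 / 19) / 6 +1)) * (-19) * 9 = -18996048 / 1331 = -14272.01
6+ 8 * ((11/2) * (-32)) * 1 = -1402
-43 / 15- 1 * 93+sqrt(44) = -1438 / 15+2 * sqrt(11) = -89.23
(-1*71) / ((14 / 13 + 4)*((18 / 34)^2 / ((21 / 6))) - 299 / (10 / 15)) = 3734458 / 23568819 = 0.16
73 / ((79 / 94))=6862 / 79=86.86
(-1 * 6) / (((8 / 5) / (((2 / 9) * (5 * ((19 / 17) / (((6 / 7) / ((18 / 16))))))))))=-3325 / 544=-6.11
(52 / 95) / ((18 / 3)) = 26 / 285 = 0.09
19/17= 1.12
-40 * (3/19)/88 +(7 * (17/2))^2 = 2959589/836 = 3540.18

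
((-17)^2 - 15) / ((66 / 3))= 137 / 11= 12.45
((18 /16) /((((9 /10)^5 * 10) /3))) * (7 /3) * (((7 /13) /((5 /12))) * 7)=12.06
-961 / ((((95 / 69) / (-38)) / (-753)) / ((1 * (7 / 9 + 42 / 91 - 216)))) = 278801804662 / 65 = 4289258533.26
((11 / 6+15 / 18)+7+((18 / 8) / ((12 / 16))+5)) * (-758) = -40174 / 3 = -13391.33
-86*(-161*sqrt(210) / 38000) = 6923*sqrt(210) / 19000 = 5.28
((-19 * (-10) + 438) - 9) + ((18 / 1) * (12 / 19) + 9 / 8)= 95987 / 152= 631.49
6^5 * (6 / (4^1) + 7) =66096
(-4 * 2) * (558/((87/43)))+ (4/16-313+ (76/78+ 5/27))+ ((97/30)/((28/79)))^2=-1942982864261/798033600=-2434.71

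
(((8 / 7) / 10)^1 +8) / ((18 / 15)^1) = 142 / 21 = 6.76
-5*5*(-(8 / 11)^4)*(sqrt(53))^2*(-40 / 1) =-217088000 / 14641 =-14827.40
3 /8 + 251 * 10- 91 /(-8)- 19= 2502.75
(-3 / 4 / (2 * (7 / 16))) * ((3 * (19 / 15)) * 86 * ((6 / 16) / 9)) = -817 / 70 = -11.67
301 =301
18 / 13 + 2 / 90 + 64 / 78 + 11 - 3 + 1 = 6568 / 585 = 11.23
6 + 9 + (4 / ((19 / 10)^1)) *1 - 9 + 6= 268 / 19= 14.11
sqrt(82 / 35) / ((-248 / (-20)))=sqrt(2870) / 434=0.12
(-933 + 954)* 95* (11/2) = 21945/2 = 10972.50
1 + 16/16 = 2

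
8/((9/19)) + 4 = 188/9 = 20.89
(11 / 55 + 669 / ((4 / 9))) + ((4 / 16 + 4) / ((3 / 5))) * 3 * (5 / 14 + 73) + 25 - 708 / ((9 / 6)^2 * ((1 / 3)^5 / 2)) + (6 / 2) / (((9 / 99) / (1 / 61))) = -2559235939 / 17080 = -149838.17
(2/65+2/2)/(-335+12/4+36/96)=-536/172445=-0.00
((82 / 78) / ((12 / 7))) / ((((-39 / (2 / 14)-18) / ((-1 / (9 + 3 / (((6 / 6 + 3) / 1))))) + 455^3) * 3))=287 / 132255693999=0.00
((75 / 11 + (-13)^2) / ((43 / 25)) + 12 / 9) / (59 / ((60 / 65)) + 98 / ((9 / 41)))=1763304 / 8690429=0.20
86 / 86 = 1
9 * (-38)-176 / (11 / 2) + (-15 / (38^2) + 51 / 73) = -39351539 / 105412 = -373.31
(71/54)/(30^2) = 71/48600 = 0.00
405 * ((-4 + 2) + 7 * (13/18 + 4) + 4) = 28395/2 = 14197.50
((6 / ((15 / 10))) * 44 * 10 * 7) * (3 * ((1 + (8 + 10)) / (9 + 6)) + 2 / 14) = 48576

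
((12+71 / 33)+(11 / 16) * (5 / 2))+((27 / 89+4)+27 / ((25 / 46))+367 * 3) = 2751037703 / 2349600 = 1170.85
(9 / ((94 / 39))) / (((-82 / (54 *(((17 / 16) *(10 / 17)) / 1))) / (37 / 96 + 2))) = -3617055 / 986624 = -3.67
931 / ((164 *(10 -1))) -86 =-85.37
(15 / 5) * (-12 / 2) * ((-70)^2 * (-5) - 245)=445410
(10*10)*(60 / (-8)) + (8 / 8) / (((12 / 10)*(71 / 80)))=-159550 / 213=-749.06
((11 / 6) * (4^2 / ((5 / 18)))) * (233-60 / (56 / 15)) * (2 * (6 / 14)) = 4810608 / 245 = 19635.13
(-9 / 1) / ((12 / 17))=-51 / 4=-12.75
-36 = -36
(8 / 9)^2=64 / 81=0.79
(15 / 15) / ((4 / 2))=1 / 2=0.50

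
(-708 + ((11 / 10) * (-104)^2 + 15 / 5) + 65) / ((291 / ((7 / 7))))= 56288 / 1455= 38.69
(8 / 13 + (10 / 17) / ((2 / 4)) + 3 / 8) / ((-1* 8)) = -3831 / 14144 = -0.27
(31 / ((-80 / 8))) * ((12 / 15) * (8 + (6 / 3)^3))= -992 / 25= -39.68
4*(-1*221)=-884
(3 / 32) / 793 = 3 / 25376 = 0.00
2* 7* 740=10360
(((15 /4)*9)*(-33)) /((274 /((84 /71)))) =-93555 /19454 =-4.81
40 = 40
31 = 31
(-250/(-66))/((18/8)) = 500/297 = 1.68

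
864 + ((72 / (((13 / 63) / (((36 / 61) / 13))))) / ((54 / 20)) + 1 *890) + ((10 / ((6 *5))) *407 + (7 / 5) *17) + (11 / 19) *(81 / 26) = 11288850929 / 5876130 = 1921.14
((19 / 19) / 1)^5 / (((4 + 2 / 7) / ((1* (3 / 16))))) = 7 / 160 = 0.04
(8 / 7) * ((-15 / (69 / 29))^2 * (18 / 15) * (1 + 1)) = 403680 / 3703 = 109.01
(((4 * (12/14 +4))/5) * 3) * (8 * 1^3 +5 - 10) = 1224/35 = 34.97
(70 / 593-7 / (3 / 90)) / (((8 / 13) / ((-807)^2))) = -263426964255 / 1186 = -222113797.85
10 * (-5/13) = -50/13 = -3.85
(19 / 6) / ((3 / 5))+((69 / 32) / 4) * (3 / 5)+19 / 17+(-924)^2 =83602403831 / 97920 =853782.72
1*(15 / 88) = 15 / 88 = 0.17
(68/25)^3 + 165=2892557/15625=185.12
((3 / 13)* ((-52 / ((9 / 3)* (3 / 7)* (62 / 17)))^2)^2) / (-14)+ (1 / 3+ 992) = 1500743722465 / 2019740427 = 743.04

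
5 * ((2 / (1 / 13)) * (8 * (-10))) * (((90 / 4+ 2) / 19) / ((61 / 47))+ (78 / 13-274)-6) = 3290710800 / 1159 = 2839267.30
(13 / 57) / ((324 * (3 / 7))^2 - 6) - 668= -35962400603 / 53835930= -668.00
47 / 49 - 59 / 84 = 151 / 588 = 0.26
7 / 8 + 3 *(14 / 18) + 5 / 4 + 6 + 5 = 15.46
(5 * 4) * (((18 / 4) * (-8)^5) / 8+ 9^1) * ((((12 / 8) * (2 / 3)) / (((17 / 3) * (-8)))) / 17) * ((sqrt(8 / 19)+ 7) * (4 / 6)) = 184230 * sqrt(38) / 5491+ 644805 / 289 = 2437.98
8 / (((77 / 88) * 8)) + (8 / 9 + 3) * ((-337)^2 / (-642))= -27778181 / 40446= -686.80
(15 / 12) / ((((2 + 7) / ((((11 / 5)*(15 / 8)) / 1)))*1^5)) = 55 / 96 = 0.57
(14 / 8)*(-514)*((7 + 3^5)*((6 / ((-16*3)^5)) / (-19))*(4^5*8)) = -224875 / 98496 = -2.28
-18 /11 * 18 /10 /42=-27 /385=-0.07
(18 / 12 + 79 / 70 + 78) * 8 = 22576 / 35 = 645.03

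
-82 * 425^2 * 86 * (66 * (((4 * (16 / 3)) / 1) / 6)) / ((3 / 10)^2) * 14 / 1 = -1255425248000000 / 27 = -46497231407407.41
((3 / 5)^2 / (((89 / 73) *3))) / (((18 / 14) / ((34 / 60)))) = 0.04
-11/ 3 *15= -55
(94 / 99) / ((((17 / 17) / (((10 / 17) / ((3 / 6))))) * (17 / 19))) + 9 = 293219 / 28611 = 10.25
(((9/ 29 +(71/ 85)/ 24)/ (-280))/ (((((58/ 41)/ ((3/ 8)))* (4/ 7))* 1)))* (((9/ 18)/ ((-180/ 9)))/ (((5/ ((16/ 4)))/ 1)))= 837179/ 73200640000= 0.00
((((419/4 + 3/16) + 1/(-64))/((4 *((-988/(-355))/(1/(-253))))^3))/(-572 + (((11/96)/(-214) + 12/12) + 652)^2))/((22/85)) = -2631237601033378125/61754380776112900027938372476032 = -0.00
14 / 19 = 0.74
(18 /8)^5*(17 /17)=59049 /1024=57.67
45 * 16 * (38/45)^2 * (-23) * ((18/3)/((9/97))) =-103090048/135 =-763629.99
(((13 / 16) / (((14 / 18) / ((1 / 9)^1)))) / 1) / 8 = 13 / 896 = 0.01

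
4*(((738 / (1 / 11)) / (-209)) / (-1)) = 2952 / 19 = 155.37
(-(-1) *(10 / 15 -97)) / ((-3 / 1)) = 32.11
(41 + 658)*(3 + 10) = 9087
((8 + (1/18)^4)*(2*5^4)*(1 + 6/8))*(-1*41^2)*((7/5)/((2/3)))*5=-308884117.80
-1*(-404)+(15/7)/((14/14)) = 2843/7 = 406.14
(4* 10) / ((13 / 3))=120 / 13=9.23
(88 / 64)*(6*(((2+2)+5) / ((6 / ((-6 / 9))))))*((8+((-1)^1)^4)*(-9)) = 2673 / 4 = 668.25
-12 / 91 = -0.13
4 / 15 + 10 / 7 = 1.70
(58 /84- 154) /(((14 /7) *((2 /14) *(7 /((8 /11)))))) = -12878 /231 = -55.75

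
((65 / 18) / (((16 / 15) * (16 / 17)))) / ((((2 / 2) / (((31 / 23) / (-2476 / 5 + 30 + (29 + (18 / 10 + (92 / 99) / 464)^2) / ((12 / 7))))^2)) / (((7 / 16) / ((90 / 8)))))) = 210428826848541607556250 / 165005389062713678231964567841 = 0.00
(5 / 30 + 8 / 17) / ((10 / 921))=3991 / 68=58.69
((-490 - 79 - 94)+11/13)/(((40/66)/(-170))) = 2414544/13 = 185734.15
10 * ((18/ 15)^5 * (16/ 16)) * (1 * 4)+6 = 65958/ 625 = 105.53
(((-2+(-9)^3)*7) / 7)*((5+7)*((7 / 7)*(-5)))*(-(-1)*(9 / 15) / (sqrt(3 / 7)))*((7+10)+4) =184212*sqrt(21) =844165.43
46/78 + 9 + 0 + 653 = 25841/39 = 662.59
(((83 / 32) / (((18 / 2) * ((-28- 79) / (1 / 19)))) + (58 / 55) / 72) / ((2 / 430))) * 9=20084913 / 715616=28.07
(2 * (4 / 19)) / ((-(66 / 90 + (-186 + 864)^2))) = -120 / 131010149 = -0.00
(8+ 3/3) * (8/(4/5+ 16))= 30/7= 4.29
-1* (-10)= 10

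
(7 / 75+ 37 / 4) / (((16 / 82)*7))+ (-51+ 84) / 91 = 1573199 / 218400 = 7.20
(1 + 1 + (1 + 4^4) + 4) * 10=2630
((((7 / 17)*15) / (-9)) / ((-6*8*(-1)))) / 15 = -0.00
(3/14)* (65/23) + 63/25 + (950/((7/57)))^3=182596825632482889/394450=462915009842.78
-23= -23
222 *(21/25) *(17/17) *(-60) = -11188.80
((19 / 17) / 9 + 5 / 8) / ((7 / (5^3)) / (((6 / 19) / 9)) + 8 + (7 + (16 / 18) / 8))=0.04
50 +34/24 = 617/12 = 51.42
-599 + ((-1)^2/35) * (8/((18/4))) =-188669/315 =-598.95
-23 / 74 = -0.31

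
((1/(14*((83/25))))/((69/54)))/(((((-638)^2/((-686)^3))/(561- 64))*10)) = -128929774365/194261749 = -663.69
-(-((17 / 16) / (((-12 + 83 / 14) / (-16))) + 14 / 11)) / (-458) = -112 / 12595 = -0.01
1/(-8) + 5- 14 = -73/8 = -9.12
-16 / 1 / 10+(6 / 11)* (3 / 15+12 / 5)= -2 / 11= -0.18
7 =7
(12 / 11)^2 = 144 / 121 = 1.19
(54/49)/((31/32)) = 1.14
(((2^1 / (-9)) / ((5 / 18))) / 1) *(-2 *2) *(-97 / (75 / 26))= -40352 / 375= -107.61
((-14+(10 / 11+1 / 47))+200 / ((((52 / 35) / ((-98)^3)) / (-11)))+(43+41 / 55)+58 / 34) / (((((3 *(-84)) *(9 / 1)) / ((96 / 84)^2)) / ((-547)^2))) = -3811650525676455632608 / 15872011155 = -240149183896.94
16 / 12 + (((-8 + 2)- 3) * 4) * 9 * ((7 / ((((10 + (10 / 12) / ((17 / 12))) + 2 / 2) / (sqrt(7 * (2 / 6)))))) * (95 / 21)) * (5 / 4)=4 / 3- 72675 * sqrt(21) / 197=-1689.22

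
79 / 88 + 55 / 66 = 457 / 264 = 1.73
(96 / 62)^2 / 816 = 48 / 16337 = 0.00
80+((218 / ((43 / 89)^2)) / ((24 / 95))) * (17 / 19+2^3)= 32961.00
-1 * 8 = -8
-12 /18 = -2 /3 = -0.67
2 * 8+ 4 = 20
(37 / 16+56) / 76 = 933 / 1216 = 0.77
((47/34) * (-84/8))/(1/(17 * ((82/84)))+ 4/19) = -768873/14344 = -53.60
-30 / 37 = -0.81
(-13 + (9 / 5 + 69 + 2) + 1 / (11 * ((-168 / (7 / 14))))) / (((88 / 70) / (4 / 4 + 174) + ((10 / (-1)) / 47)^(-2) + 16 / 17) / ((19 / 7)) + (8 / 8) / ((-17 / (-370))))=8923674425 / 4514462964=1.98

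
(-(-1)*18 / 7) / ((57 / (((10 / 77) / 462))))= 10 / 788557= 0.00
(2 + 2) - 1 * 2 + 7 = 9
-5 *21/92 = -105/92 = -1.14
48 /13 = 3.69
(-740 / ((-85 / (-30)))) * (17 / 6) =-740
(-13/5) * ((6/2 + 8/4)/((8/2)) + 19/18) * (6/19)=-1079/570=-1.89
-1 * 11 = -11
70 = 70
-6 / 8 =-3 / 4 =-0.75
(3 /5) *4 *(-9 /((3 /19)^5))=-9904396 /45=-220097.69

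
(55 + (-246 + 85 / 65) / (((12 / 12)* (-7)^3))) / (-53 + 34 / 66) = -4099029 / 3861494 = -1.06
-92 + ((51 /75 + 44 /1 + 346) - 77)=5542 /25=221.68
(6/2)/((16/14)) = 21/8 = 2.62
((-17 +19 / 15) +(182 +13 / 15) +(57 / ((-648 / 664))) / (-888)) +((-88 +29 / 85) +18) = 198783197 / 2037960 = 97.54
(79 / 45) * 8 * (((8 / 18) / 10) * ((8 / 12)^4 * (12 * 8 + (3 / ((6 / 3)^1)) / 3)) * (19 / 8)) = 4635088 / 164025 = 28.26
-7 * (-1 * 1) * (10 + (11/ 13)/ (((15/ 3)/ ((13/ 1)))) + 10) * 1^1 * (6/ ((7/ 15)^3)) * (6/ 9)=299700/ 49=6116.33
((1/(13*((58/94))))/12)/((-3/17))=-799/13572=-0.06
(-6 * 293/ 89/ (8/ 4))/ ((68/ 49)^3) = -3.70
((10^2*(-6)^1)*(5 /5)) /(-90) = 20 /3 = 6.67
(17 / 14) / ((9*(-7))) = -17 / 882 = -0.02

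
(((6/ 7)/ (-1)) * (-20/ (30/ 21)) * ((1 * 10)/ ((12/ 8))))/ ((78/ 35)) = 1400/ 39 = 35.90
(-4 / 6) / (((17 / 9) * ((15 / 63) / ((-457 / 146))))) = 28791 / 6205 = 4.64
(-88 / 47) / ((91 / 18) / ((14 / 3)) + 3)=-1056 / 2303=-0.46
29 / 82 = 0.35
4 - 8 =-4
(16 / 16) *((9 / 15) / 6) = 1 / 10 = 0.10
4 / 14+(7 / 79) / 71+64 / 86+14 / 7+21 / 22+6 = 370896607 / 37142798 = 9.99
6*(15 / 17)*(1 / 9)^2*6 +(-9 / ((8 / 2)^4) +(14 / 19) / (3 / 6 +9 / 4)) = 1705285 / 2728704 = 0.62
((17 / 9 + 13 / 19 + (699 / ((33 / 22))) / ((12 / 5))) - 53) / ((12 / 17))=203.63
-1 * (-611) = 611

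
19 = 19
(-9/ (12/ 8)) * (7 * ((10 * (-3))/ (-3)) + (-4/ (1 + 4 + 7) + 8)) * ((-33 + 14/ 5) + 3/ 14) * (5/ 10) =489067/ 70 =6986.67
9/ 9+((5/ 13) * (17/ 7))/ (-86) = 7741/ 7826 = 0.99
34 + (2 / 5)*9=188 / 5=37.60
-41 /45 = -0.91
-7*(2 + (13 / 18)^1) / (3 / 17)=-5831 / 54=-107.98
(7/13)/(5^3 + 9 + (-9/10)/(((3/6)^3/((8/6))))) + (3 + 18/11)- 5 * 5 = -1810879/88946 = -20.36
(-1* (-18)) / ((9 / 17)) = 34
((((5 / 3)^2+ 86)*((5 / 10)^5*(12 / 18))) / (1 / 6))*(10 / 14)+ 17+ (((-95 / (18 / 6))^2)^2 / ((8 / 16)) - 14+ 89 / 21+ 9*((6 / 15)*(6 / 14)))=45612728927 / 22680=2011143.25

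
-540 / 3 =-180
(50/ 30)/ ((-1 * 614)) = -5/ 1842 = -0.00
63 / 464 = 0.14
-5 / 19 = -0.26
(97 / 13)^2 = 9409 / 169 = 55.67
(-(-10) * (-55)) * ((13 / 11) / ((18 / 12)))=-1300 / 3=-433.33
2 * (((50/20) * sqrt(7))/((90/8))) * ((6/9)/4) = 2 * sqrt(7)/27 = 0.20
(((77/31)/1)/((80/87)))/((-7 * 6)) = -0.06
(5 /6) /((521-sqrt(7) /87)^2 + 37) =571800105 * sqrt(7) /4222272800755992109 + 25921516316235 /8444545601511984218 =0.00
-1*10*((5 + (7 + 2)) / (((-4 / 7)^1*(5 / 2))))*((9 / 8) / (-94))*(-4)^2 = -18.77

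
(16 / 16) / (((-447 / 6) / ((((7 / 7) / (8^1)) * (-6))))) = 3 / 298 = 0.01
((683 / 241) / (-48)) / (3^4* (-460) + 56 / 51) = 11611 / 7327186624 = 0.00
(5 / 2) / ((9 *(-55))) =-1 / 198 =-0.01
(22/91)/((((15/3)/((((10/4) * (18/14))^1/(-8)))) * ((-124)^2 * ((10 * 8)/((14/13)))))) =-99/5820738560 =-0.00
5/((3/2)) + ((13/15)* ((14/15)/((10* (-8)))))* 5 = 5909/1800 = 3.28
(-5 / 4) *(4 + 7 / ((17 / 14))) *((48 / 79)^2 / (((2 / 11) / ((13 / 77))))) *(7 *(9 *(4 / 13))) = -8605440 / 106097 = -81.11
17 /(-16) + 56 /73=-345 /1168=-0.30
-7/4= -1.75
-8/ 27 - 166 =-166.30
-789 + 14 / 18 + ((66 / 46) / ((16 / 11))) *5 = -2594257 / 3312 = -783.29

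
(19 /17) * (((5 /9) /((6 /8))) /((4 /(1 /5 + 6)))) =589 /459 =1.28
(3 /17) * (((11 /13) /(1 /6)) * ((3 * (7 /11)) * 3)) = 1134 /221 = 5.13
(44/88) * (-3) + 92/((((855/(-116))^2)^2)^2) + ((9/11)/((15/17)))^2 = -44241438662009242221510281/69110539591587863969531250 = -0.64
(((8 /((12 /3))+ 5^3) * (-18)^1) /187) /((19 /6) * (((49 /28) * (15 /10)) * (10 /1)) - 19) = -2032 /10659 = -0.19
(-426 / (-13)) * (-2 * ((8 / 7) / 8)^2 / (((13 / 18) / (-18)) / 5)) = 1380240 / 8281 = 166.68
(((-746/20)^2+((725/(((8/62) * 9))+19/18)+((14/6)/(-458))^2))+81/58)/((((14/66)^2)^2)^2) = 431630282506777935924321/876704594798900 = 492332634.12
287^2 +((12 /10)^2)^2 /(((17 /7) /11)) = 875270417 /10625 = 82378.39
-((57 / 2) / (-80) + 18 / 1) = -17.64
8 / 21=0.38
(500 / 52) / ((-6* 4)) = -125 / 312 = -0.40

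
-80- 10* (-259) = 2510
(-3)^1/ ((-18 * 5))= 1/ 30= 0.03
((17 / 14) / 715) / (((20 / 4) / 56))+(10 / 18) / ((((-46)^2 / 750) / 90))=33551597 / 1891175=17.74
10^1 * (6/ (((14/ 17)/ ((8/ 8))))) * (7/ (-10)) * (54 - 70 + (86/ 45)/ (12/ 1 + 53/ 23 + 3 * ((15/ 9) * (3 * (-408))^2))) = 2108836530934/ 2584358535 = 816.00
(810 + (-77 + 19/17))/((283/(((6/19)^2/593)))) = 449280/1029905203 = 0.00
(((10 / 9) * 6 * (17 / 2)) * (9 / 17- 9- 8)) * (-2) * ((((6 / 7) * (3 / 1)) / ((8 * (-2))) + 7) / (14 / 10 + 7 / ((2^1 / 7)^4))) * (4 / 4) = 3064000 / 252441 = 12.14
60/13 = 4.62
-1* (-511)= 511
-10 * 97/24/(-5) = 97/12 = 8.08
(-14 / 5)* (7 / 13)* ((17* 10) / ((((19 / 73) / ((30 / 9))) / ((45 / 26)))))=-18242700 / 3211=-5681.31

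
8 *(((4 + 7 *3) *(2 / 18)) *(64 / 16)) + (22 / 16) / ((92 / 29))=591671 / 6624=89.32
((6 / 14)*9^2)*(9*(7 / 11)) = 2187 / 11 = 198.82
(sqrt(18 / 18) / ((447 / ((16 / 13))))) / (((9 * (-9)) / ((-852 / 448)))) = 71 / 1098279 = 0.00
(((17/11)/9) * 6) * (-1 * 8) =-272/33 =-8.24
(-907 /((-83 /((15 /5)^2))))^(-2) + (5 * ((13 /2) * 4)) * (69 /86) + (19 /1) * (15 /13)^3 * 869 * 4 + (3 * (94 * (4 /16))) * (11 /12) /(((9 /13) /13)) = 5175710036609655995 /50360274943992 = 102773.67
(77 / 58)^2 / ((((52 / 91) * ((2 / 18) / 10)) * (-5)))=-373527 / 6728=-55.52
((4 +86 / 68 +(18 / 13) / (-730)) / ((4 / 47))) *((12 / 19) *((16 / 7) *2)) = 1915454544 / 10728445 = 178.54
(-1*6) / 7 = -6 / 7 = -0.86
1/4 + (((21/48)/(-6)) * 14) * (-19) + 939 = 46015/48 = 958.65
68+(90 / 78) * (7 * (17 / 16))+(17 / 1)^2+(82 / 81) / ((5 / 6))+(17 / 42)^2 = 504908123 / 1375920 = 366.96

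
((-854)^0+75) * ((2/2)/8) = 19/2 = 9.50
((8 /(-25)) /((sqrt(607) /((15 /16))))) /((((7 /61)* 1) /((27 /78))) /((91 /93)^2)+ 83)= -16653* sqrt(607) /2808315850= -0.00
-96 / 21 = -32 / 7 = -4.57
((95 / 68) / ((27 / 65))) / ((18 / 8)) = 6175 / 4131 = 1.49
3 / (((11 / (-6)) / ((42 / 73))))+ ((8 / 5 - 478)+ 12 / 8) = -3821007 / 8030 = -475.84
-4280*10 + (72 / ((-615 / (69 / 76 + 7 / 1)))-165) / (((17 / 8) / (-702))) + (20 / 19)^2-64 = 15035606384 / 1258085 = 11951.18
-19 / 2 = -9.50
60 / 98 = 30 / 49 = 0.61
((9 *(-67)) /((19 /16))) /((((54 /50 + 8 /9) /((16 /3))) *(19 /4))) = -46310400 /159923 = -289.58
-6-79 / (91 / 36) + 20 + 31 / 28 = -5877 / 364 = -16.15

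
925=925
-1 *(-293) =293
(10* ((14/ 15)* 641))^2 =322130704/ 9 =35792300.44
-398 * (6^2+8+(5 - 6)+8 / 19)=-328350 / 19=-17281.58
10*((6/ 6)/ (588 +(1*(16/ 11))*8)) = 55/ 3298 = 0.02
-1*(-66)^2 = -4356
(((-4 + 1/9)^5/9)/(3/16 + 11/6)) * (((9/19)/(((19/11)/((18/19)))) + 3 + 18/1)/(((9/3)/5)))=-204234462250000/117859973481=-1732.86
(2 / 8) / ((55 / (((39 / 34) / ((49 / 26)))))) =507 / 183260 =0.00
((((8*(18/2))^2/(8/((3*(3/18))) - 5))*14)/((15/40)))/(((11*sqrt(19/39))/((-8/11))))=-1548288*sqrt(741)/25289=-1666.59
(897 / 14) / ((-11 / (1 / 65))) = -69 / 770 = -0.09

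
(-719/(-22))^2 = 516961/484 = 1068.10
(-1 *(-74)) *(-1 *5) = -370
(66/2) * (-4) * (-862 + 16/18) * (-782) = -266662000/3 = -88887333.33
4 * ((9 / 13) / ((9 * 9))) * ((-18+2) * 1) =-64 / 117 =-0.55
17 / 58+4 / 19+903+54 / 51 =16946073 / 18734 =904.56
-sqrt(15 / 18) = -sqrt(30) / 6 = -0.91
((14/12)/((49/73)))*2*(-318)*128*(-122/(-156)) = -30209152/273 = -110656.23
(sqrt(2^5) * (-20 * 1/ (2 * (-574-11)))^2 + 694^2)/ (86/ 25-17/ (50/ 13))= -24081800/ 49-800 * sqrt(2)/ 670761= -491465.31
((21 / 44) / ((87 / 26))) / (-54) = -91 / 34452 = -0.00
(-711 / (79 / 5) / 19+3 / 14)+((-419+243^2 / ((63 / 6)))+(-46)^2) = 1946737 / 266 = 7318.56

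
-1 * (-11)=11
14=14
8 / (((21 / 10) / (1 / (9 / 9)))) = 80 / 21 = 3.81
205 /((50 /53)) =217.30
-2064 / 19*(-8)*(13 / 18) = 35776 / 57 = 627.65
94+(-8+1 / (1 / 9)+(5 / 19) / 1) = 95.26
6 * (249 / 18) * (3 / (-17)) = -249 / 17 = -14.65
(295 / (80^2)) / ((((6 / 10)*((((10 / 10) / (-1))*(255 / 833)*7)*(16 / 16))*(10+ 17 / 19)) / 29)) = -227563 / 2384640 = -0.10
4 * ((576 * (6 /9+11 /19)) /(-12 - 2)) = -27264 /133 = -204.99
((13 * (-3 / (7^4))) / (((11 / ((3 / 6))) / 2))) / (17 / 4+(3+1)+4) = -156 / 1294139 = -0.00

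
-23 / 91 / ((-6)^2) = -23 / 3276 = -0.01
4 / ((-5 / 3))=-12 / 5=-2.40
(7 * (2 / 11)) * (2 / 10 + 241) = 16884 / 55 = 306.98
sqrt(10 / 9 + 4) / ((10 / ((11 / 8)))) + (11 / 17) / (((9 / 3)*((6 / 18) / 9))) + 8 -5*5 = -190 / 17 + 11*sqrt(46) / 240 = -10.87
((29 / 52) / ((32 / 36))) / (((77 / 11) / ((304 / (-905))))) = -4959 / 164710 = -0.03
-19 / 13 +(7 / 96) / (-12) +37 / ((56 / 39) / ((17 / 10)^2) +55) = -7502578043 / 9367562880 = -0.80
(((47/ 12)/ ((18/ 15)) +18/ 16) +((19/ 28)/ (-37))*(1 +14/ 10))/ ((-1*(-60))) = 101279/ 1398600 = 0.07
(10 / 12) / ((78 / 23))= 115 / 468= 0.25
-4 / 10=-0.40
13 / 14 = 0.93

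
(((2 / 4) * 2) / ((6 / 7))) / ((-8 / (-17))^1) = 119 / 48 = 2.48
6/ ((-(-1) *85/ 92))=552/ 85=6.49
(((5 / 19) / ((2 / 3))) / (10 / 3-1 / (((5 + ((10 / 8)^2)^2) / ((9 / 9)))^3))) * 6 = 0.71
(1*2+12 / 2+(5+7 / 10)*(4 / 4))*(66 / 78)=1507 / 130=11.59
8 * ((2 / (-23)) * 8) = -5.57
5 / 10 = 1 / 2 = 0.50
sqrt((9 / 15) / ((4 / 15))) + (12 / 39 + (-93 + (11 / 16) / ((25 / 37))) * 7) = -3338763 / 5200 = -642.07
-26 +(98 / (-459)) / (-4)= -23819 / 918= -25.95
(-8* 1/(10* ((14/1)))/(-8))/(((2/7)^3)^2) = 16807/1280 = 13.13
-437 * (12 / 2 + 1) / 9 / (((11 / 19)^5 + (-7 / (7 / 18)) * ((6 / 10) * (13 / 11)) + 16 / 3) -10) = 416591276255 / 21284061927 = 19.57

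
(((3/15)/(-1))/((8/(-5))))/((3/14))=7/12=0.58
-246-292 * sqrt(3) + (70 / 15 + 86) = -661.09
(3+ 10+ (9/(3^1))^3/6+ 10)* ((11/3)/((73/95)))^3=62764136875/21006918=2987.78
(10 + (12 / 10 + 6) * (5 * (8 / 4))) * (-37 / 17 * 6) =-1070.82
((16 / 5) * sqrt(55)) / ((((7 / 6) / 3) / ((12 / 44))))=864 * sqrt(55) / 385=16.64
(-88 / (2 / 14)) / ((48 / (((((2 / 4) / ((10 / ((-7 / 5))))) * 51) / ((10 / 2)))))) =9163 / 1000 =9.16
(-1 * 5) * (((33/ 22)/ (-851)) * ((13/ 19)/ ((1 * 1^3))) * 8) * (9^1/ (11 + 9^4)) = 1755/ 26565667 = 0.00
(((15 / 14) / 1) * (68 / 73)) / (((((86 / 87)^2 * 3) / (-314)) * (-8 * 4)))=101008305 / 30234848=3.34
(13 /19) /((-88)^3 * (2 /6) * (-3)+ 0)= 13 /12947968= 0.00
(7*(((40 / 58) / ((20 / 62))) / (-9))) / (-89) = 434 / 23229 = 0.02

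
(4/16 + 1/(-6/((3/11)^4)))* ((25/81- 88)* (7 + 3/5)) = -1968617759/11859210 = -166.00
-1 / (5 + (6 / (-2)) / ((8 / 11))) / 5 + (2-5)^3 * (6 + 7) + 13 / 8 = -97889 / 280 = -349.60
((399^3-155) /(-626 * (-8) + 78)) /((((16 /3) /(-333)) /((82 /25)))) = -650439610299 /254300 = -2557764.89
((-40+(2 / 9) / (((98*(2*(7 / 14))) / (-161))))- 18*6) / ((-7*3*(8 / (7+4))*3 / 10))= 514085 / 15876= 32.38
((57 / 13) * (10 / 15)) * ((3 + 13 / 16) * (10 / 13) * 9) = 52155 / 676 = 77.15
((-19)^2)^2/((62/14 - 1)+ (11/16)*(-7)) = -14595952/155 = -94167.43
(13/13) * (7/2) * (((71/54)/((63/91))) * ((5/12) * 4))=32305/2916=11.08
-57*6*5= -1710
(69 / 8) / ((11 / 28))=483 / 22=21.95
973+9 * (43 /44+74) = 72503 /44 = 1647.80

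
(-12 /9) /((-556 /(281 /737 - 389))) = -286412 /307329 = -0.93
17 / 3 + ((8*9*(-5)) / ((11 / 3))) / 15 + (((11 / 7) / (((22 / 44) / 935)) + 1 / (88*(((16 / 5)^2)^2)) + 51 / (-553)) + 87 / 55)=140606540553079 / 47838658560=2939.18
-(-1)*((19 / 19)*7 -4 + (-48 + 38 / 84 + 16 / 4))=-1703 / 42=-40.55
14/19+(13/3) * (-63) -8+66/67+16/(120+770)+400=120.74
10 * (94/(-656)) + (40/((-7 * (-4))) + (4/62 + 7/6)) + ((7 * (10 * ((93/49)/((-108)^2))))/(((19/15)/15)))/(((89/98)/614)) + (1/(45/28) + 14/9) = 768546269497/8124206580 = 94.60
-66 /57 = -22 /19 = -1.16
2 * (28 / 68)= 14 / 17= 0.82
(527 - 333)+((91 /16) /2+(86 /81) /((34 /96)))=199.84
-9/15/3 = -1/5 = -0.20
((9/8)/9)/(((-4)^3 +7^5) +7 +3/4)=1/134006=0.00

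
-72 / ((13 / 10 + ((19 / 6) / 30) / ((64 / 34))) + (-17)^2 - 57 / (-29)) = -12026880 / 48829399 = -0.25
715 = 715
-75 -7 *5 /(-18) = -1315 /18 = -73.06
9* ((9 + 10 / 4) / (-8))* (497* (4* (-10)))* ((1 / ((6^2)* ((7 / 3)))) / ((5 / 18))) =11022.75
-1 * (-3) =3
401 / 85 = 4.72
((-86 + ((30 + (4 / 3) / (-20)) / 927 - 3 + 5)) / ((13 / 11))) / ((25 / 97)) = -1245798257 / 4519125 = -275.67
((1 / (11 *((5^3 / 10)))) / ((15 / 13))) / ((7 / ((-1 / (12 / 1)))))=-13 / 173250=-0.00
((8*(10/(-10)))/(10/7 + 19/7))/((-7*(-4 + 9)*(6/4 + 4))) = 16/1595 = 0.01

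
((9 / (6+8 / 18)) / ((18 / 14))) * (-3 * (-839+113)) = 68607 / 29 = 2365.76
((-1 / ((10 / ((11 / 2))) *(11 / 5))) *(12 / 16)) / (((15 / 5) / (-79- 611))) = 345 / 8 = 43.12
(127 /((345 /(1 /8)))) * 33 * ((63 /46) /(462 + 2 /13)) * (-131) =-149882733 /254258560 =-0.59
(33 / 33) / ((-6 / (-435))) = 145 / 2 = 72.50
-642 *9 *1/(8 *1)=-2889/4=-722.25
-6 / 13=-0.46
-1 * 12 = -12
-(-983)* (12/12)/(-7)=-983/7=-140.43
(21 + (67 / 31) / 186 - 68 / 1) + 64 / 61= -16158011 / 351726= -45.94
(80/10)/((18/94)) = 376/9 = 41.78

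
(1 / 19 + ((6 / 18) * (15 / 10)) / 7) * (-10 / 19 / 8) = -165 / 20216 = -0.01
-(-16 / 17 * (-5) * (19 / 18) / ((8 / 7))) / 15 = -133 / 459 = -0.29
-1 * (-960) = 960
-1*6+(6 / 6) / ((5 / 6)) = -24 / 5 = -4.80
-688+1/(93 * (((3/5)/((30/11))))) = -703774/1023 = -687.95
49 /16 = 3.06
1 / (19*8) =1 / 152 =0.01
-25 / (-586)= 25 / 586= 0.04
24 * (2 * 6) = 288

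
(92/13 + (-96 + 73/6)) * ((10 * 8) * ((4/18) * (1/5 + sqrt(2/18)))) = -766336/1053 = -727.76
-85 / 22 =-3.86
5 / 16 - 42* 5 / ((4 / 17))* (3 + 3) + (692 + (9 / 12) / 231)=-5744427 / 1232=-4662.68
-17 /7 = -2.43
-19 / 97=-0.20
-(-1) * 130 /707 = 130 /707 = 0.18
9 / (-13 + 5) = -9 / 8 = -1.12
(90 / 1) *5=450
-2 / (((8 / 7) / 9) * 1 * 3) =-21 / 4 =-5.25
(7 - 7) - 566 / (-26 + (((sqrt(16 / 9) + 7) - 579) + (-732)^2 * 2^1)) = -849 / 1606577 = -0.00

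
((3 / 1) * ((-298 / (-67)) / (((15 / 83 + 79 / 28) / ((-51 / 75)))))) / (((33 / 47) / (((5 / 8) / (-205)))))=69168631 / 5270600225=0.01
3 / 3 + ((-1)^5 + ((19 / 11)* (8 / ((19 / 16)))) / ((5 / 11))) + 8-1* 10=118 / 5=23.60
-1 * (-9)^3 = 729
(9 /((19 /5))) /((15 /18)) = 54 /19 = 2.84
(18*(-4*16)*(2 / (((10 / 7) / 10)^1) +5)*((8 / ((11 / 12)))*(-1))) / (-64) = -32832 / 11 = -2984.73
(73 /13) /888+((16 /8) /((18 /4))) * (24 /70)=64123 /404040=0.16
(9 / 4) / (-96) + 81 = 10365 / 128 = 80.98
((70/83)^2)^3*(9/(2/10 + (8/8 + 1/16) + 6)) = 12101040000000/27136050989627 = 0.45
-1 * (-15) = 15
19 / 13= 1.46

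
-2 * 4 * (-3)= 24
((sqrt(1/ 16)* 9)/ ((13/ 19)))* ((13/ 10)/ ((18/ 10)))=19/ 8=2.38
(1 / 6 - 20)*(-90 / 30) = 119 / 2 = 59.50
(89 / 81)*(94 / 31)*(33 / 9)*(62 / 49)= 184052 / 11907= 15.46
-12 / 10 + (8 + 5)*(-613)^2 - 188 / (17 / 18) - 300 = 415182223 / 85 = 4884496.74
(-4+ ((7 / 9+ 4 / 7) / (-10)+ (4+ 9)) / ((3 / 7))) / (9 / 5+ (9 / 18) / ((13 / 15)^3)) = 15433925 / 1523367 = 10.13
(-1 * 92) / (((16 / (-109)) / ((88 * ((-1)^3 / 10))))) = -27577 / 5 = -5515.40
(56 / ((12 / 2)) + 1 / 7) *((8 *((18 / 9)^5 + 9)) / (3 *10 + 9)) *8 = 522176 / 819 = 637.58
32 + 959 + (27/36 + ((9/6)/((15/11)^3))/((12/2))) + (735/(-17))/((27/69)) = 50567938/57375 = 881.36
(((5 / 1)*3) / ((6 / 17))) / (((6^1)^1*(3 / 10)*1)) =425 / 18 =23.61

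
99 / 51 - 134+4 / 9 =-20137 / 153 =-131.61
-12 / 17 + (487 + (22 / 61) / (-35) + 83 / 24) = 426604589 / 871080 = 489.74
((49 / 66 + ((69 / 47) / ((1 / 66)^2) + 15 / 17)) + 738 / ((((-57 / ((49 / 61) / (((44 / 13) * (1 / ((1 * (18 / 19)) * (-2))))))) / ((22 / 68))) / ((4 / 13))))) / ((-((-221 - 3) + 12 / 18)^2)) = -22286290480239 / 173762518448200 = -0.13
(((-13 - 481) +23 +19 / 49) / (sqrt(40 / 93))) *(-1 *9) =10377 *sqrt(930) / 49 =6458.29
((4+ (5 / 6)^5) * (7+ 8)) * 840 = 5990075 / 108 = 55463.66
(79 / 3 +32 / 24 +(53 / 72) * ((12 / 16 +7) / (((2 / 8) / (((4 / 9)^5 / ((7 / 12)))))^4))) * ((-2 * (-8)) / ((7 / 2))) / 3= 2871604074392624395302176 / 68111294456789934119469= 42.16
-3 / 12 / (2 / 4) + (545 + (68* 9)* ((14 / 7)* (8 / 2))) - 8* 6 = 5392.50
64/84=0.76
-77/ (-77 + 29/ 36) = 1.01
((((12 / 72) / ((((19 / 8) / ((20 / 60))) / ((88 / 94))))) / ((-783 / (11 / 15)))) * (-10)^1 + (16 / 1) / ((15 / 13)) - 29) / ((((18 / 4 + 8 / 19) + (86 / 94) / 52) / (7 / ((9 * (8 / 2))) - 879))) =587508762728017 / 218172900195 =2692.86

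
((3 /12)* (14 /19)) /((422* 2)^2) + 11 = 297756455 /27068768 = 11.00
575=575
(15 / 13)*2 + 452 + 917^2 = 10937463 / 13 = 841343.31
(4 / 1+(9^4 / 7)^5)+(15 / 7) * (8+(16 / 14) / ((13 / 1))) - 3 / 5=790248254838723020012 / 1092455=723369159222780.82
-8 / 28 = -0.29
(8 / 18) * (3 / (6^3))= 1 / 162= 0.01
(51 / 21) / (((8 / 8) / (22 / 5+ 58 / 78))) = 17051 / 1365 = 12.49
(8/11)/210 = 4/1155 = 0.00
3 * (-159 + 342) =549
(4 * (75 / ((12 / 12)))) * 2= 600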